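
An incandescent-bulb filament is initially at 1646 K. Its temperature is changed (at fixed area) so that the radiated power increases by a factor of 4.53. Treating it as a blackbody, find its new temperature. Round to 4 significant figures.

P ∝ T⁴, so T₂/T₁ = (P₂/P₁)^(1/4) = (4.53)^(1/4) = 1.45890.
T₂ = 1646 × 1.45890 = 2401 K.

T₂ ≈ 2401 K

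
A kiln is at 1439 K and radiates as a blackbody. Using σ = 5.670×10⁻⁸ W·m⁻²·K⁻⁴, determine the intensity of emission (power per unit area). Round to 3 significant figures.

Stefan–Boltzmann: I = σT⁴ = 5.670×10⁻⁸ × (1439)⁴ = 2.43×10⁵ W/m².

I ≈ 2.43×10⁵ W/m²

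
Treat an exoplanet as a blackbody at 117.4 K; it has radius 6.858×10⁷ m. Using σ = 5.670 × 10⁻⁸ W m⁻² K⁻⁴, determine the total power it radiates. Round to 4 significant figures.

P ≈ 6.366×10¹⁷ W

Surface area A = 4πR² = 4π(6.858×10⁷ m)² = 5.91024×10¹⁶ m².
P = σAT⁴ = 5.670×10⁻⁸ × 5.91024×10¹⁶ × (117.4)⁴ = 6.366×10¹⁷ W.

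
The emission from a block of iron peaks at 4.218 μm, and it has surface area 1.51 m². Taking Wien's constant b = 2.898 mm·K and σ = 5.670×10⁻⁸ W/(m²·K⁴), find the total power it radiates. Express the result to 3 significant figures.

Wien's law: T = b/λ_max = 2.898×10⁻³/4.218×10⁻⁶ = 687.055 K.
Area A = 1.51 m².
Then P = σAT⁴ = 5.670×10⁻⁸×1.51×(687.055)⁴ = 1.91×10⁴ W.

P ≈ 1.91×10⁴ W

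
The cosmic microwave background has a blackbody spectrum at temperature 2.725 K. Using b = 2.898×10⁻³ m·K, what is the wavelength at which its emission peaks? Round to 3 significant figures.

Wien's displacement law: λ_max = b/T = (2.898×10⁻³ m·K)/(2.725 K) = 1.063×10⁻³ m.
That is 1.06×10⁻³ m, in the microwave range.

λ_max ≈ 1.06×10⁻³ m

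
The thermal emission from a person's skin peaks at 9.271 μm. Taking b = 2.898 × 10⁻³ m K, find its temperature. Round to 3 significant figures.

T ≈ 313 K

Wien's law gives T = b/λ_max = (2.898×10⁻³ m·K)/(9.271×10⁻⁶ m) = 313 K.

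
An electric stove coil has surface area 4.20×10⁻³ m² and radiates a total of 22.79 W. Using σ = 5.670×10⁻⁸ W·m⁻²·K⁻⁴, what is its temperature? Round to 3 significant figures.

T ≈ 556 K

Area A = 4.20×10⁻³ m².
P = σAT⁴ ⇒ T = (P/(σA))^(1/4) = (22.79/(5.670×10⁻⁸×4.20×10⁻³))^(1/4) = 556 K.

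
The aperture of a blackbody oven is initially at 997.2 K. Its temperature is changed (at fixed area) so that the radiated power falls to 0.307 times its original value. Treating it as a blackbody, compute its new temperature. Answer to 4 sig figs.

T₂ ≈ 742.3 K

P ∝ T⁴, so T₂/T₁ = (P₂/P₁)^(1/4) = (0.307)^(1/4) = 0.744363.
T₂ = 997.2 × 0.744363 = 742.3 K.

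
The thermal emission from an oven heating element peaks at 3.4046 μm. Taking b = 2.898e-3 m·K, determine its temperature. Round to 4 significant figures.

T ≈ 851.2 K

Wien's law gives T = b/λ_max = (2.898×10⁻³ m·K)/(3.4046×10⁻⁶ m) = 851.2 K.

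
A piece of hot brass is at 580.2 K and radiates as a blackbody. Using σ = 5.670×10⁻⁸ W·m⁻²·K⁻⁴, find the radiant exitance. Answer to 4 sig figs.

I ≈ 6425 W/m²

Stefan–Boltzmann: I = σT⁴ = 5.670×10⁻⁸ × (580.2)⁴ = 6425 W/m².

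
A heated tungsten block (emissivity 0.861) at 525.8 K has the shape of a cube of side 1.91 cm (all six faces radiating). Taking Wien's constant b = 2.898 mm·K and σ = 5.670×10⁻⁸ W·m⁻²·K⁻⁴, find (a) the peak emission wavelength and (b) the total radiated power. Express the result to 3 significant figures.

λ_max ≈ 5.51 μm; P ≈ 8.17 W

(a) λ_max = b/T = 2.898×10⁻³/525.8 = 5.512×10⁻⁶ m = 5.51 μm.
Area A = 6s² = 6×(0.0191 m)² = 2.18886×10⁻³ m².
(b) P = εσAT⁴ = 0.861×5.670×10⁻⁸×2.18886×10⁻³×(525.8)⁴ = 8.17 W.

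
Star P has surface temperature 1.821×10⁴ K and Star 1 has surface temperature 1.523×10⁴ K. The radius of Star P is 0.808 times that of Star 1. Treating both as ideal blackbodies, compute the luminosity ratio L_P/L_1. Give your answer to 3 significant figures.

L_P/L_1 ≈ 1.33

L ∝ R²T⁴, so L_P/L_1 = (R_P/R_1)²(T_P/T_1)⁴ = (0.808)² × (1.821×10⁴/1.523×10⁴)⁴ = 0.652864 × 2.04381 = 1.33.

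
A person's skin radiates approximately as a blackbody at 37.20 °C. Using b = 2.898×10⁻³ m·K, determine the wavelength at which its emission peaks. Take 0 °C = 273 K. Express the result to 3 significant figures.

T = 37.20 °C + 273 = 310.20 K.
Wien's displacement law: λ_max = b/T = (2.898×10⁻³ m·K)/(310.20 K) = 9.342×10⁻⁶ m.
That is 9.34 μm, in the infrared range.

λ_max ≈ 9.34 μm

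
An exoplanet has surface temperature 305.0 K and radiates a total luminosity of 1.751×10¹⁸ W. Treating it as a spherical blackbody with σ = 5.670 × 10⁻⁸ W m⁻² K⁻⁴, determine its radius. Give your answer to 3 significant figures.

L = 4πR²σT⁴ ⇒ R = √(L/(4πσT⁴)).
σT⁴ = 490.662 W/m², so R = √(1.751×10¹⁸/(4π×490.662)) = 1.69×10⁷ m.

R ≈ 1.69×10⁷ m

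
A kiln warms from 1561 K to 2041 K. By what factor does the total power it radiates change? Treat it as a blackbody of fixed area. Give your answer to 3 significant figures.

P₂/P₁ ≈ 2.92

P ∝ T⁴, so P₂/P₁ = (T₂/T₁)⁴ = (2041/1561)⁴ = (1.30750)⁴ = 2.92.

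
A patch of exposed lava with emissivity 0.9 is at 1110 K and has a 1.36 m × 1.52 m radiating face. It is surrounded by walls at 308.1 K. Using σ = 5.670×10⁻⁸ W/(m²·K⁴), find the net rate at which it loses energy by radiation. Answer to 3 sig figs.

Net loss ≈ 1.59×10⁵ W

Area A = 1.36 × 1.52 = 2.0672 m².
Net radiated power P_net = εσA(T⁴ − T₀⁴) = 0.9×5.670×10⁻⁸×2.0672×(1110⁴ − 308.1⁴).
T⁴ − T₀⁴ = 1.51807×10¹² − 9.01087×10⁹ = 1.50906×10¹² K⁴, so P_net = 1.59×10⁵ W.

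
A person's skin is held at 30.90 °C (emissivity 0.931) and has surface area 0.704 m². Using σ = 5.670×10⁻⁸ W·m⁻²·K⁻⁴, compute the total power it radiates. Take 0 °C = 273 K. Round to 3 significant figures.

T = 30.90 °C + 273 = 303.90 K.
Area A = 0.704 m².
P = εσAT⁴ = 0.931 × 5.670×10⁻⁸ × 0.704 × (303.90)⁴ = 317 W.

P ≈ 317 W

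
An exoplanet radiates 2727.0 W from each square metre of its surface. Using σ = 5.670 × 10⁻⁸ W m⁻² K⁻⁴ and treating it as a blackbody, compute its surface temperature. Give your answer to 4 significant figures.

T ≈ 468.3 K

I = σT⁴, so T = (I/σ)^(1/4) = (2727.0/(5.670×10⁻⁸))^(1/4) = 468.3 K.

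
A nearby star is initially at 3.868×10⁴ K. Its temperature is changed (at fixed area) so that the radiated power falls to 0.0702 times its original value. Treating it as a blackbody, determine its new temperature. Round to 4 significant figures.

T₂ ≈ 1.991×10⁴ K

P ∝ T⁴, so T₂/T₁ = (P₂/P₁)^(1/4) = (0.0702)^(1/4) = 0.514736.
T₂ = 3.868×10⁴ × 0.514736 = 1.991×10⁴ K.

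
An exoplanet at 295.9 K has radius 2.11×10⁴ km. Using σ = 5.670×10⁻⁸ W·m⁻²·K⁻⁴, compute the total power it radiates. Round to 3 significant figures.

Surface area A = 4πR² = 4π(2.11×10⁷ m)² = 5.59467×10¹⁵ m².
P = σAT⁴ = 5.670×10⁻⁸ × 5.59467×10¹⁵ × (295.9)⁴ = 2.43×10¹⁸ W.

P ≈ 2.43×10¹⁸ W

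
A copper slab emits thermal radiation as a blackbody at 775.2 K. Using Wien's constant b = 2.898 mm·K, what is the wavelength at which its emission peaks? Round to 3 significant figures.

λ_max ≈ 3.74 μm

Wien's displacement law: λ_max = b/T = (2.898×10⁻³ m·K)/(775.2 K) = 3.738×10⁻⁶ m.
That is 3.74 μm, in the infrared range.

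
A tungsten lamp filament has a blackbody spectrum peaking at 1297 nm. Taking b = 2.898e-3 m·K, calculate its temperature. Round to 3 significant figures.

Wien's law gives T = b/λ_max = (2.898×10⁻³ m·K)/(1.297×10⁻⁶ m) = 2.23×10³ K.

T ≈ 2.23×10³ K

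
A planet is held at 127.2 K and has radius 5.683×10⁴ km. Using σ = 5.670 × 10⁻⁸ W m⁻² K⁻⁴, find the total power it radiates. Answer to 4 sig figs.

Surface area A = 4πR² = 4π(5.683×10⁷ m)² = 4.05850×10¹⁶ m².
P = σAT⁴ = 5.670×10⁻⁸ × 4.05850×10¹⁶ × (127.2)⁴ = 6.024×10¹⁷ W.

P ≈ 6.024×10¹⁷ W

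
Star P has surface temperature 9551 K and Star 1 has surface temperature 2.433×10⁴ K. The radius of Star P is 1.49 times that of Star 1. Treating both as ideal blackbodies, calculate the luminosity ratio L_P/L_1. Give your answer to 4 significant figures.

L_P/L_1 ≈ 0.05272

L ∝ R²T⁴, so L_P/L_1 = (R_P/R_1)²(T_P/T_1)⁴ = (1.49)² × (9551/2.433×10⁴)⁴ = 2.2201 × 0.0237480 = 0.05272.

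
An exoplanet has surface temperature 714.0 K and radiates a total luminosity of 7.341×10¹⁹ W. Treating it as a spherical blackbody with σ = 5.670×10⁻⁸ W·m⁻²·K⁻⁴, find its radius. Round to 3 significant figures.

L = 4πR²σT⁴ ⇒ R = √(L/(4πσT⁴)).
σT⁴ = 14735.9 W/m², so R = √(7.341×10¹⁹/(4π×14735.9)) = 1.99×10⁷ m.

R ≈ 1.99×10⁷ m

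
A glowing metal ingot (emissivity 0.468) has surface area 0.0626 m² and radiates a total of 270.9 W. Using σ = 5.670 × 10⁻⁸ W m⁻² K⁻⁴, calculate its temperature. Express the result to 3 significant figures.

T ≈ 635 K

Area A = 0.0626 m².
P = εσAT⁴ ⇒ T = (P/(εσA))^(1/4) = (270.9/(0.468×5.670×10⁻⁸×0.0626))^(1/4) = 635 K.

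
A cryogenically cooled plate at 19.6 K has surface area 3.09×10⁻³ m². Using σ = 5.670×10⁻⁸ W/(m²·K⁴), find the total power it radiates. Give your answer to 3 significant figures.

P ≈ 2.59×10⁻⁵ W

Area A = 3.09×10⁻³ m².
P = σAT⁴ = 5.670×10⁻⁸ × 3.09×10⁻³ × (19.6)⁴ = 2.59×10⁻⁵ W.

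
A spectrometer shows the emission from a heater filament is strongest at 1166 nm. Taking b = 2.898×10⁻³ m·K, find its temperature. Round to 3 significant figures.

T ≈ 2.49×10³ K

Wien's law gives T = b/λ_max = (2.898×10⁻³ m·K)/(1.166×10⁻⁶ m) = 2.49×10³ K.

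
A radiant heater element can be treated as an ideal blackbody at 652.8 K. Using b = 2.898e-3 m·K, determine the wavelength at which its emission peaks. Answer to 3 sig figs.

λ_max ≈ 4.44 μm

Wien's displacement law: λ_max = b/T = (2.898×10⁻³ m·K)/(652.8 K) = 4.439×10⁻⁶ m.
That is 4.44 μm, in the infrared range.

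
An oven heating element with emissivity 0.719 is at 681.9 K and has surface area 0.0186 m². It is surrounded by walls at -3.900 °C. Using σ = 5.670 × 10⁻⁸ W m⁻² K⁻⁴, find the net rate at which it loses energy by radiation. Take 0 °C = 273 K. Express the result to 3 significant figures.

Net loss ≈ 160 W

Surroundings: T = -3.900 °C + 273 = 269.100 K.
Area A = 0.0186 m².
Net radiated power P_net = εσA(T⁴ − T₀⁴) = 0.719×5.670×10⁻⁸×0.0186×(681.9⁴ − 269.100⁴).
T⁴ − T₀⁴ = 2.16213×10¹¹ − 5.24390×10⁹ = 2.10969×10¹¹ K⁴, so P_net = 160 W.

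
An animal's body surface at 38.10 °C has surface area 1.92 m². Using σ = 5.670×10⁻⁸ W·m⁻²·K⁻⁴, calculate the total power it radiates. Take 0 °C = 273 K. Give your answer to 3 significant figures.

T = 38.10 °C + 273 = 311.10 K.
Area A = 1.92 m².
P = σAT⁴ = 5.670×10⁻⁸ × 1.92 × (311.10)⁴ = 1.02×10³ W.

P ≈ 1.02×10³ W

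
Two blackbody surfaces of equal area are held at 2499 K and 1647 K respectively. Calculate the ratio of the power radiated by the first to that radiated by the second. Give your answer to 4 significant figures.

With equal areas, P₁/P₂ = (T₁/T₂)⁴ = (2499/1647)⁴ = 5.300.

P₁/P₂ ≈ 5.300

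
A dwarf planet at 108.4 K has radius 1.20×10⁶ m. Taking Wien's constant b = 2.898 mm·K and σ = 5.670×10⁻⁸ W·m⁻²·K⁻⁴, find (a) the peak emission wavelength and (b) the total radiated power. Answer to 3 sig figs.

λ_max ≈ 26.7 μm; P ≈ 1.42×10¹⁴ W

(a) λ_max = b/T = 2.898×10⁻³/108.4 = 2.673×10⁻⁵ m = 26.7 μm.
Surface area A = 4πR² = 4π(1.20×10⁶ m)² = 1.80956×10¹³ m².
(b) P = σAT⁴ = 5.670×10⁻⁸×1.80956×10¹³×(108.4)⁴ = 1.42×10¹⁴ W.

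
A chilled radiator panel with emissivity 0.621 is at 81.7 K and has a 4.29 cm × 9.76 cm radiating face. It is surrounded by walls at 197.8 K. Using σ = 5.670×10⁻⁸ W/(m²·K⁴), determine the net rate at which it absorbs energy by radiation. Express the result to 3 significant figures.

Area A = 0.0429 × 0.0976 = 4.18704×10⁻³ m².
Net radiated power P_net = εσA(T⁴ − T₀⁴) = 0.621×5.670×10⁻⁸×4.18704×10⁻³×(81.7⁴ − 197.8⁴).
T⁴ − T₀⁴ = 4.45542×10⁷ − 1.53075×10⁹ = -1.48620×10⁹ K⁴, so P_net = -0.219 W — negative, meaning a net gain of 0.219 W.

Net gain ≈ 0.219 W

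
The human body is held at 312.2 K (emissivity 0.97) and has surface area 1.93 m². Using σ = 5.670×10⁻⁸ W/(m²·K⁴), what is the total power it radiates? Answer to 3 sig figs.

Area A = 1.93 m².
P = εσAT⁴ = 0.97 × 5.670×10⁻⁸ × 1.93 × (312.2)⁴ = 1.01×10³ W.

P ≈ 1.01×10³ W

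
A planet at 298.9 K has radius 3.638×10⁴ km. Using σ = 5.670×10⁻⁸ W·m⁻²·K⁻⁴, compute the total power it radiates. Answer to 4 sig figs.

P ≈ 7.527×10¹⁸ W

Surface area A = 4πR² = 4π(3.638×10⁷ m)² = 1.66316×10¹⁶ m².
P = σAT⁴ = 5.670×10⁻⁸ × 1.66316×10¹⁶ × (298.9)⁴ = 7.527×10¹⁸ W.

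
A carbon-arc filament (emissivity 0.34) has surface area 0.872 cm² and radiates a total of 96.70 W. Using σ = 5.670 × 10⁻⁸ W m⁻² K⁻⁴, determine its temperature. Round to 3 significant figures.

Area A = 0.872 cm² = 8.72×10⁻⁵ m².
P = εσAT⁴ ⇒ T = (P/(εσA))^(1/4) = (96.70/(0.34×5.670×10⁻⁸×8.72×10⁻⁵))^(1/4) = 2.75×10³ K.

T ≈ 2.75×10³ K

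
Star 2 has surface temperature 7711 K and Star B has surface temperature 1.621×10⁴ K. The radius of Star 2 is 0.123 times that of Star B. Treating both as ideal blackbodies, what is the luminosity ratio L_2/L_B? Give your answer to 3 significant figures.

L_2/L_B ≈ 7.75×10⁻⁴

L ∝ R²T⁴, so L_2/L_B = (R_2/R_B)²(T_2/T_B)⁴ = (0.123)² × (7711/1.621×10⁴)⁴ = 0.015129 × 0.0512048 = 7.75×10⁻⁴.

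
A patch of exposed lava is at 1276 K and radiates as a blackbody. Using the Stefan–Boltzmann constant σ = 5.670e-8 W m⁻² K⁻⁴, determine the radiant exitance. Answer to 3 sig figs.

I ≈ 1.50×10⁵ W/m²

Stefan–Boltzmann: I = σT⁴ = 5.670×10⁻⁸ × (1276)⁴ = 1.50×10⁵ W/m².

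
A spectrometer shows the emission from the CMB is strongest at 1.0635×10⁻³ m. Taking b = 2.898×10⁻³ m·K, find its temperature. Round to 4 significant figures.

Wien's law gives T = b/λ_max = (2.898×10⁻³ m·K)/(1.0635×10⁻³ m) = 2.725 K.

T ≈ 2.725 K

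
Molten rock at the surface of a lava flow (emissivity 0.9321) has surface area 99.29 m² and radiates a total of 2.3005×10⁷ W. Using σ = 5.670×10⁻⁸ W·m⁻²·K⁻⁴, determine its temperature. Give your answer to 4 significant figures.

Area A = 99.29 m².
P = εσAT⁴ ⇒ T = (P/(εσA))^(1/4) = (2.3005×10⁷/(0.9321×5.670×10⁻⁸×99.29))^(1/4) = 1447 K.

T ≈ 1447 K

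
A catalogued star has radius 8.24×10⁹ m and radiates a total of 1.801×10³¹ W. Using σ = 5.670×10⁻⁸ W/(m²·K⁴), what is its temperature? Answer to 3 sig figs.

Surface area A = 4πR² = 4π(8.24×10⁹ m)² = 8.53226×10²⁰ m².
P = σAT⁴ ⇒ T = (P/(σA))^(1/4) = (1.801×10³¹/(5.670×10⁻⁸×8.53226×10²⁰))^(1/4) = 2.47×10⁴ K.

T ≈ 2.47×10⁴ K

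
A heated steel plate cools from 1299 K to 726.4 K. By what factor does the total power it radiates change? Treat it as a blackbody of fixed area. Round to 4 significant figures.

P ∝ T⁴, so P₂/P₁ = (T₂/T₁)⁴ = (726.4/1299)⁴ = (0.559199)⁴ = 0.09778.

P₂/P₁ ≈ 0.09778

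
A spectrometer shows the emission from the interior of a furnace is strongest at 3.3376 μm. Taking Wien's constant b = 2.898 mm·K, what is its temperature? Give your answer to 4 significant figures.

Wien's law gives T = b/λ_max = (2.898×10⁻³ m·K)/(3.3376×10⁻⁶ m) = 868.3 K.

T ≈ 868.3 K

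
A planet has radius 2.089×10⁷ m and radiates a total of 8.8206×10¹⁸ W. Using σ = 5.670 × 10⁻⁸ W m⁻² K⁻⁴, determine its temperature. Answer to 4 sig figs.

T ≈ 410.4 K

Surface area A = 4πR² = 4π(2.089×10⁷ m)² = 5.48386×10¹⁵ m².
P = σAT⁴ ⇒ T = (P/(σA))^(1/4) = (8.8206×10¹⁸/(5.670×10⁻⁸×5.48386×10¹⁵))^(1/4) = 410.4 K.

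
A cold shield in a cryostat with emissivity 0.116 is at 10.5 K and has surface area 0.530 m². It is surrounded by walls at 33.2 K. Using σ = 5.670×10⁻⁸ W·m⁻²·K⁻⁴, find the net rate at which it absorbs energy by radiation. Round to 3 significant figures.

Net gain ≈ 4.19×10⁻³ W

Area A = 0.530 m².
Net radiated power P_net = εσA(T⁴ − T₀⁴) = 0.116×5.670×10⁻⁸×0.530×(10.5⁴ − 33.2⁴).
T⁴ − T₀⁴ = 12155.1 − 1.21493×10⁶ = -1.20277×10⁶ K⁴, so P_net = -4.19×10⁻³ W — negative, meaning a net gain of 4.19×10⁻³ W.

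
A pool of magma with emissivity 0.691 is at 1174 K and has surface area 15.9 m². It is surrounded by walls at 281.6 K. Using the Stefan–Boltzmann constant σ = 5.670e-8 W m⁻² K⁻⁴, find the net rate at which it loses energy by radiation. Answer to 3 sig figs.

Area A = 15.9 m².
Net radiated power P_net = εσA(T⁴ − T₀⁴) = 0.691×5.670×10⁻⁸×15.9×(1174⁴ − 281.6⁴).
T⁴ − T₀⁴ = 1.89964×10¹² − 6.28826×10⁹ = 1.89335×10¹² K⁴, so P_net = 1.18×10⁶ W.

Net loss ≈ 1.18×10⁶ W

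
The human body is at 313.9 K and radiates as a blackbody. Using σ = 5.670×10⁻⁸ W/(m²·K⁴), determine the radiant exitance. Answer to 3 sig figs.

Stefan–Boltzmann: I = σT⁴ = 5.670×10⁻⁸ × (313.9)⁴ = 550 W/m².

I ≈ 550 W/m²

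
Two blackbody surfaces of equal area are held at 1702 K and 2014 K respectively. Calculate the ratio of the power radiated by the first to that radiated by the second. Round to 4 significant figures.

P₁/P₂ ≈ 0.5100

With equal areas, P₁/P₂ = (T₁/T₂)⁴ = (1702/2014)⁴ = 0.5100.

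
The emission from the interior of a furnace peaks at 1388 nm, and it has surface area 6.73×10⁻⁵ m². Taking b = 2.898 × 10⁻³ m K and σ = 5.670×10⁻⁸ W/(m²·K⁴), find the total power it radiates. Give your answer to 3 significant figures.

Wien's law: T = b/λ_max = 2.898×10⁻³/1.388×10⁻⁶ = 2087.90 K.
Area A = 6.73×10⁻⁵ m².
Then P = σAT⁴ = 5.670×10⁻⁸×6.73×10⁻⁵×(2087.90)⁴ = 72.5 W.

P ≈ 72.5 W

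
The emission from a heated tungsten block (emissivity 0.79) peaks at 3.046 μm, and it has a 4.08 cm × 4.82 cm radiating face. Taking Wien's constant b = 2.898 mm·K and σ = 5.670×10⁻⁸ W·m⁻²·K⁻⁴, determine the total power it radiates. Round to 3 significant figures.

Wien's law: T = b/λ_max = 2.898×10⁻³/3.046×10⁻⁶ = 951.412 K.
Area A = 0.0408 × 0.0482 = 1.96656×10⁻³ m².
Then P = εσAT⁴ = 0.79×5.670×10⁻⁸×1.96656×10⁻³×(951.412)⁴ = 72.2 W.

P ≈ 72.2 W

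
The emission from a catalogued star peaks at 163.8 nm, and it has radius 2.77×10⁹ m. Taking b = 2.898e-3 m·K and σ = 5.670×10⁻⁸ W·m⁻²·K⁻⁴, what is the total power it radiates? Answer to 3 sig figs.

P ≈ 5.36×10²⁹ W

Wien's law: T = b/λ_max = 2.898×10⁻³/1.638×10⁻⁷ = 17692.3 K.
Surface area A = 4πR² = 4π(2.77×10⁹ m)² = 9.64205×10¹⁹ m².
Then P = σAT⁴ = 5.670×10⁻⁸×9.64205×10¹⁹×(17692.3)⁴ = 5.36×10²⁹ W.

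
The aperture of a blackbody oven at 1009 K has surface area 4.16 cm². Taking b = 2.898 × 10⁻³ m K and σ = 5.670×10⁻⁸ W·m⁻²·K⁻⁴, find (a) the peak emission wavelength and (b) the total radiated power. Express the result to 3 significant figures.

(a) λ_max = b/T = 2.898×10⁻³/1009 = 2.872×10⁻⁶ m = 2.87×10³ nm.
Area A = 4.16 cm² = 4.16×10⁻⁴ m².
(b) P = σAT⁴ = 5.670×10⁻⁸×4.16×10⁻⁴×(1009)⁴ = 24.4 W.

λ_max ≈ 2.87×10³ nm; P ≈ 24.4 W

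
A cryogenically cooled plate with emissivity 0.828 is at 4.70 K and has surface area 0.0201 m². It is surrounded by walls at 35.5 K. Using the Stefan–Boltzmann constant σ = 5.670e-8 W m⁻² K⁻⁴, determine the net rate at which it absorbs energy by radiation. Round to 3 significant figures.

Area A = 0.0201 m².
Net radiated power P_net = εσA(T⁴ − T₀⁴) = 0.828×5.670×10⁻⁸×0.0201×(4.70⁴ − 35.5⁴).
T⁴ − T₀⁴ = 487.968 − 1.58823×10⁶ = -1.58774×10⁶ K⁴, so P_net = -1.50×10⁻³ W — negative, meaning a net gain of 1.50×10⁻³ W.

Net gain ≈ 1.50×10⁻³ W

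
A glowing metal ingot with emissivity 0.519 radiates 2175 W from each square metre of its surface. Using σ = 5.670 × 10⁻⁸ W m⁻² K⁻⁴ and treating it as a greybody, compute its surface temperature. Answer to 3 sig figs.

I = εσT⁴, so T = (I/εσ)^(1/4) = (2175/(0.519×5.670×10⁻⁸))^(1/4) = 521 K.

T ≈ 521 K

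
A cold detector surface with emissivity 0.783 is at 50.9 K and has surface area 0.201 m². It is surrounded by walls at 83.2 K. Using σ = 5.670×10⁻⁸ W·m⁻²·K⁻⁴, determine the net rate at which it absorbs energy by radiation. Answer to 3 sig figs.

Net gain ≈ 0.368 W

Area A = 0.201 m².
Net radiated power P_net = εσA(T⁴ − T₀⁴) = 0.783×5.670×10⁻⁸×0.201×(50.9⁴ − 83.2⁴).
T⁴ − T₀⁴ = 6.71230×10⁶ − 4.79174×10⁷ = -4.12051×10⁷ K⁴, so P_net = -0.368 W — negative, meaning a net gain of 0.368 W.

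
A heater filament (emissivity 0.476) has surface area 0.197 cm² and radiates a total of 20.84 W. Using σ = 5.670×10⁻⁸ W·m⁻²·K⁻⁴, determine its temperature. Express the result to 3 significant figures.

T ≈ 2.50×10³ K

Area A = 0.197 cm² = 1.97×10⁻⁵ m².
P = εσAT⁴ ⇒ T = (P/(εσA))^(1/4) = (20.84/(0.476×5.670×10⁻⁸×1.97×10⁻⁵))^(1/4) = 2.50×10³ K.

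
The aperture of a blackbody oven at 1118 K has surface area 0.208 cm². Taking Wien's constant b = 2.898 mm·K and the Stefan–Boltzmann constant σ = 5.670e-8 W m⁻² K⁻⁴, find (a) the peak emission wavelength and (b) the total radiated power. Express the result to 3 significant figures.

λ_max ≈ 2.59×10³ nm; P ≈ 1.84 W

(a) λ_max = b/T = 2.898×10⁻³/1118 = 2.592×10⁻⁶ m = 2.59×10³ nm.
Area A = 0.208 cm² = 2.08×10⁻⁵ m².
(b) P = σAT⁴ = 5.670×10⁻⁸×2.08×10⁻⁵×(1118)⁴ = 1.84 W.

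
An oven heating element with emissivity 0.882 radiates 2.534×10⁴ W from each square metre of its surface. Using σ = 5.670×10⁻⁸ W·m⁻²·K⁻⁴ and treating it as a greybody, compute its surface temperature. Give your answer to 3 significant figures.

I = εσT⁴, so T = (I/εσ)^(1/4) = (2.534×10⁴/(0.882×5.670×10⁻⁸))^(1/4) = 844 K.

T ≈ 844 K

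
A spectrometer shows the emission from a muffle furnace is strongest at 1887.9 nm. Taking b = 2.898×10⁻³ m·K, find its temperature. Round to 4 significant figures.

T ≈ 1535 K

Wien's law gives T = b/λ_max = (2.898×10⁻³ m·K)/(1.8879×10⁻⁶ m) = 1535 K.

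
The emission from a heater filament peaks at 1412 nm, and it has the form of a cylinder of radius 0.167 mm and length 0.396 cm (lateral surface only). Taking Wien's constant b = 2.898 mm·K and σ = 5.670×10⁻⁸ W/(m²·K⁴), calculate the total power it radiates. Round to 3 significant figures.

P ≈ 4.18 W

Wien's law: T = b/λ_max = 2.898×10⁻³/1.412×10⁻⁶ = 2052.41 K.
Lateral area A = 2πrL = 2π×1.67×10⁻⁴×3.96×10⁻³ = 4.15520×10⁻⁶ m².
Then P = σAT⁴ = 5.670×10⁻⁸×4.15520×10⁻⁶×(2052.41)⁴ = 4.18 W.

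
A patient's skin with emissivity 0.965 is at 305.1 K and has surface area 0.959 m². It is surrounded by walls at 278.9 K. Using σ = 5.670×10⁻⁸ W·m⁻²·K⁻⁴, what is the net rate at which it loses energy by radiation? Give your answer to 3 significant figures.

Net loss ≈ 137 W

Area A = 0.959 m².
Net radiated power P_net = εσA(T⁴ − T₀⁴) = 0.965×5.670×10⁻⁸×0.959×(305.1⁴ − 278.9⁴).
T⁴ − T₀⁴ = 8.66501×10⁹ − 6.05054×10⁹ = 2.61447×10⁹ K⁴, so P_net = 137 W.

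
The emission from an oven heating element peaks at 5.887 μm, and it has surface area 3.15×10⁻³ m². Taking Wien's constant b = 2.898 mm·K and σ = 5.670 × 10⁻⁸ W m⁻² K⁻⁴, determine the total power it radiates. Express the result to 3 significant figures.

Wien's law: T = b/λ_max = 2.898×10⁻³/5.887×10⁻⁶ = 492.271 K.
Area A = 3.15×10⁻³ m².
Then P = σAT⁴ = 5.670×10⁻⁸×3.15×10⁻³×(492.271)⁴ = 10.5 W.

P ≈ 10.5 W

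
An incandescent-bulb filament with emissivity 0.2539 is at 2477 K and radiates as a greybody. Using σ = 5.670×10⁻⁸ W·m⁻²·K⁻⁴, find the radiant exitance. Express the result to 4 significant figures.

Stefan–Boltzmann: I = εσT⁴ = 0.2539 × 5.670×10⁻⁸ × (2477)⁴ = 5.419×10⁵ W/m².

I ≈ 5.419×10⁵ W/m²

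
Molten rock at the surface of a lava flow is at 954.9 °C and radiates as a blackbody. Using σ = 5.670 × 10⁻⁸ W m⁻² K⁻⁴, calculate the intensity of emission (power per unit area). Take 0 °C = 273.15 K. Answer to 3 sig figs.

I ≈ 1.29×10⁵ W/m²

T = 954.9 °C + 273.15 = 1228.05 K.
Stefan–Boltzmann: I = σT⁴ = 5.670×10⁻⁸ × (1228.05)⁴ = 1.29×10⁵ W/m².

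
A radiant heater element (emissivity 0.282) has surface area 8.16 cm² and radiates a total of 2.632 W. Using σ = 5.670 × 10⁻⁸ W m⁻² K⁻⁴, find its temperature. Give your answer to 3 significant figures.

Area A = 8.16 cm² = 8.16×10⁻⁴ m².
P = εσAT⁴ ⇒ T = (P/(εσA))^(1/4) = (2.632/(0.282×5.670×10⁻⁸×8.16×10⁻⁴))^(1/4) = 670 K.

T ≈ 670 K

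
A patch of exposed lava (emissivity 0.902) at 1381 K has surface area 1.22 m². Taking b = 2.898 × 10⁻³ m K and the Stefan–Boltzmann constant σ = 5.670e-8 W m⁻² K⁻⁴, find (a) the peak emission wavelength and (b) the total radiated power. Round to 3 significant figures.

λ_max ≈ 2.10 μm; P ≈ 2.27×10⁵ W

(a) λ_max = b/T = 2.898×10⁻³/1381 = 2.098×10⁻⁶ m = 2.10 μm.
Area A = 1.22 m².
(b) P = εσAT⁴ = 0.902×5.670×10⁻⁸×1.22×(1381)⁴ = 2.27×10⁵ W.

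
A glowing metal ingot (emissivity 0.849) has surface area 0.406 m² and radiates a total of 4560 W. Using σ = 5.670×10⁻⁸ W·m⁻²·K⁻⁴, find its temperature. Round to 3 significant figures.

T ≈ 695 K

Area A = 0.406 m².
P = εσAT⁴ ⇒ T = (P/(εσA))^(1/4) = (4560/(0.849×5.670×10⁻⁸×0.406))^(1/4) = 695 K.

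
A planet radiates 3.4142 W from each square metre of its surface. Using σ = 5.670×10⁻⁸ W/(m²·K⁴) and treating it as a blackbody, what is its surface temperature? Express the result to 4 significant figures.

T ≈ 88.09 K

I = σT⁴, so T = (I/σ)^(1/4) = (3.4142/(5.670×10⁻⁸))^(1/4) = 88.09 K.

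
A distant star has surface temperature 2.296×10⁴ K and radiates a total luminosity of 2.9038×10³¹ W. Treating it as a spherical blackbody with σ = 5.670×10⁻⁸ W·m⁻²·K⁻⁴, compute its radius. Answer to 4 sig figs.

R ≈ 1.211×10¹⁰ m

L = 4πR²σT⁴ ⇒ R = √(L/(4πσT⁴)).
σT⁴ = 1.57569×10¹⁰ W/m², so R = √(2.9038×10³¹/(4π×1.57569×10¹⁰)) = 1.211×10¹⁰ m.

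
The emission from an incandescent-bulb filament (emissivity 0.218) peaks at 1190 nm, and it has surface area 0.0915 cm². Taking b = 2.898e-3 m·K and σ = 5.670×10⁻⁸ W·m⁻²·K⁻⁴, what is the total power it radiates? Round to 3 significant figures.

Wien's law: T = b/λ_max = 2.898×10⁻³/1.190×10⁻⁶ = 2435.29 K.
Area A = 0.0915 cm² = 9.15×10⁻⁶ m².
Then P = εσAT⁴ = 0.218×5.670×10⁻⁸×9.15×10⁻⁶×(2435.29)⁴ = 3.98 W.

P ≈ 3.98 W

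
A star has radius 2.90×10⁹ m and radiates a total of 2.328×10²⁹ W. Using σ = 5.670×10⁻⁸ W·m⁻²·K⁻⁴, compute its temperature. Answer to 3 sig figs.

Surface area A = 4πR² = 4π(2.90×10⁹ m)² = 1.05683×10²⁰ m².
P = σAT⁴ ⇒ T = (P/(σA))^(1/4) = (2.328×10²⁹/(5.670×10⁻⁸×1.05683×10²⁰))^(1/4) = 1.40×10⁴ K.

T ≈ 1.40×10⁴ K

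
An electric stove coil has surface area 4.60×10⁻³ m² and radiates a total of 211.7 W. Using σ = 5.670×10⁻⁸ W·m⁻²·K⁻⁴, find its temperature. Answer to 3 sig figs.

Area A = 4.60×10⁻³ m².
P = σAT⁴ ⇒ T = (P/(σA))^(1/4) = (211.7/(5.670×10⁻⁸×4.60×10⁻³))^(1/4) = 949 K.

T ≈ 949 K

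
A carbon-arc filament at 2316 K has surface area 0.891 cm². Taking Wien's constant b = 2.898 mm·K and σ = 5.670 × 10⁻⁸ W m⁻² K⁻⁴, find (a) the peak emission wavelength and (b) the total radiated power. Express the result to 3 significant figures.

(a) λ_max = b/T = 2.898×10⁻³/2316 = 1.251×10⁻⁶ m = 1.25 μm.
Area A = 0.891 cm² = 8.91×10⁻⁵ m².
(b) P = σAT⁴ = 5.670×10⁻⁸×8.91×10⁻⁵×(2316)⁴ = 145 W.

λ_max ≈ 1.25 μm; P ≈ 145 W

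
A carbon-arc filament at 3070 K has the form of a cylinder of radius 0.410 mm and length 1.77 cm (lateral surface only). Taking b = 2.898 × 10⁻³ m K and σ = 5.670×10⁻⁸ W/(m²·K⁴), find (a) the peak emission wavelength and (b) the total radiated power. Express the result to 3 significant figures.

λ_max ≈ 0.944 μm; P ≈ 230 W

(a) λ_max = b/T = 2.898×10⁻³/3070 = 9.440×10⁻⁷ m = 0.944 μm.
Lateral area A = 2πrL = 2π×4.10×10⁻⁴×0.0177 = 4.55971×10⁻⁵ m².
(b) P = σAT⁴ = 5.670×10⁻⁸×4.55971×10⁻⁵×(3070)⁴ = 230 W.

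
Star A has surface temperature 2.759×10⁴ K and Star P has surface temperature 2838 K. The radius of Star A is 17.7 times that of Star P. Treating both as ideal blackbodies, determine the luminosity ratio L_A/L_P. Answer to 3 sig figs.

L_A/L_P ≈ 2.80×10⁶

L ∝ R²T⁴, so L_A/L_P = (R_A/R_P)²(T_A/T_P)⁴ = (17.7)² × (2.759×10⁴/2838)⁴ = 313.29 × 8932.18 = 2.80×10⁶.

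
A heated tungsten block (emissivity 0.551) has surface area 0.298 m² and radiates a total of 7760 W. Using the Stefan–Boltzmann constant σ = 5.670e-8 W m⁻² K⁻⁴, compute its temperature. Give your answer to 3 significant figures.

T ≈ 955 K

Area A = 0.298 m².
P = εσAT⁴ ⇒ T = (P/(εσA))^(1/4) = (7760/(0.551×5.670×10⁻⁸×0.298))^(1/4) = 955 K.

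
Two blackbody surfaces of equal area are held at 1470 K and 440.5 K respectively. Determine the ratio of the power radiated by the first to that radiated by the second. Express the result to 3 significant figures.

P₁/P₂ ≈ 124

With equal areas, P₁/P₂ = (T₁/T₂)⁴ = (1470/440.5)⁴ = 124.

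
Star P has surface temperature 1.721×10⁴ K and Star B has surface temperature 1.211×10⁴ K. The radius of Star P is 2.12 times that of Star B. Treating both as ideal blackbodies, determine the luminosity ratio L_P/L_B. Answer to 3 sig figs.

L ∝ R²T⁴, so L_P/L_B = (R_P/R_B)²(T_P/T_B)⁴ = (2.12)² × (1.721×10⁴/1.211×10⁴)⁴ = 4.4944 × 4.07894 = 18.3.

L_P/L_B ≈ 18.3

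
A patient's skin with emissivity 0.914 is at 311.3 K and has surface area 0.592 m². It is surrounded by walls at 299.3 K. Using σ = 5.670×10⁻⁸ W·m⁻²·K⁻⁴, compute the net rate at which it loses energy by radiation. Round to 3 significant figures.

Area A = 0.592 m².
Net radiated power P_net = εσA(T⁴ − T₀⁴) = 0.914×5.670×10⁻⁸×0.592×(311.3⁴ − 299.3⁴).
T⁴ − T₀⁴ = 9.39110×10⁹ − 8.02466×10⁹ = 1.36644×10⁹ K⁴, so P_net = 41.9 W.

Net loss ≈ 41.9 W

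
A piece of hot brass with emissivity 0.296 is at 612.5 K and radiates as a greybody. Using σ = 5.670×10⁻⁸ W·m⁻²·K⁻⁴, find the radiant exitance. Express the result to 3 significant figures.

I ≈ 2.36×10³ W/m²

Stefan–Boltzmann: I = εσT⁴ = 0.296 × 5.670×10⁻⁸ × (612.5)⁴ = 2.36×10³ W/m².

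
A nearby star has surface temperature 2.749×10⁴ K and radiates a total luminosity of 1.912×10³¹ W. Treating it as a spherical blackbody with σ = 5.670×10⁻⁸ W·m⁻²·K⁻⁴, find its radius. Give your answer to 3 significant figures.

L = 4πR²σT⁴ ⇒ R = √(L/(4πσT⁴)).
σT⁴ = 3.23804×10¹⁰ W/m², so R = √(1.912×10³¹/(4π×3.23804×10¹⁰)) = 6.85×10⁹ m.

R ≈ 6.85×10⁹ m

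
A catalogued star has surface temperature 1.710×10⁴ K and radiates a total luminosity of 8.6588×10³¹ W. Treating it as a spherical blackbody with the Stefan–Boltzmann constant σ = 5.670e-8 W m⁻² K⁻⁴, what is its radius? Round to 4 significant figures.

L = 4πR²σT⁴ ⇒ R = √(L/(4πσT⁴)).
σT⁴ = 4.84805×10⁹ W/m², so R = √(8.6588×10³¹/(4π×4.84805×10⁹)) = 3.770×10¹⁰ m.

R ≈ 3.770×10¹⁰ m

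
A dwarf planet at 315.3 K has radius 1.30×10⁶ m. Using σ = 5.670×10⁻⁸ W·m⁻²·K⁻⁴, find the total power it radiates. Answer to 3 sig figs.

Surface area A = 4πR² = 4π(1.30×10⁶ m)² = 2.12372×10¹³ m².
P = σAT⁴ = 5.670×10⁻⁸ × 2.12372×10¹³ × (315.3)⁴ = 1.19×10¹⁶ W.

P ≈ 1.19×10¹⁶ W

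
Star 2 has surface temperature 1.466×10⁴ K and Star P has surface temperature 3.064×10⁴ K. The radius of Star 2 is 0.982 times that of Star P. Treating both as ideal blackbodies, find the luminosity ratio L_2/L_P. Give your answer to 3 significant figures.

L ∝ R²T⁴, so L_2/L_P = (R_2/R_P)²(T_2/T_P)⁴ = (0.982)² × (1.466×10⁴/3.064×10⁴)⁴ = 0.964324 × 0.0524060 = 0.0505.

L_2/L_P ≈ 0.0505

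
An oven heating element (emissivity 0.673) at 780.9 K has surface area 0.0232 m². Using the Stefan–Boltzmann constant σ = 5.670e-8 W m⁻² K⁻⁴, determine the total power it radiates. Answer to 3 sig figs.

P ≈ 329 W

Area A = 0.0232 m².
P = εσAT⁴ = 0.673 × 5.670×10⁻⁸ × 0.0232 × (780.9)⁴ = 329 W.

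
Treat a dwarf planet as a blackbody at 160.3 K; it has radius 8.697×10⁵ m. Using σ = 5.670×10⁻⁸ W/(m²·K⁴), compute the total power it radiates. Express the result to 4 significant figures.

Surface area A = 4πR² = 4π(8.697×10⁵ m)² = 9.50493×10¹² m².
P = σAT⁴ = 5.670×10⁻⁸ × 9.50493×10¹² × (160.3)⁴ = 3.558×10¹⁴ W.

P ≈ 3.558×10¹⁴ W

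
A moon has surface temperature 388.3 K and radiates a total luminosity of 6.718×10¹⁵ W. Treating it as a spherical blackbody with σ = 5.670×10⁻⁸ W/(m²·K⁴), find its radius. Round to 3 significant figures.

R ≈ 6.44×10⁵ m

L = 4πR²σT⁴ ⇒ R = √(L/(4πσT⁴)).
σT⁴ = 1289.00 W/m², so R = √(6.718×10¹⁵/(4π×1289.00)) = 6.44×10⁵ m.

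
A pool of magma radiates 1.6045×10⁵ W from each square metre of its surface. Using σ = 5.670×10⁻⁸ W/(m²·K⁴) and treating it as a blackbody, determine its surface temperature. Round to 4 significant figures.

I = σT⁴, so T = (I/σ)^(1/4) = (1.6045×10⁵/(5.670×10⁻⁸))^(1/4) = 1297 K.

T ≈ 1297 K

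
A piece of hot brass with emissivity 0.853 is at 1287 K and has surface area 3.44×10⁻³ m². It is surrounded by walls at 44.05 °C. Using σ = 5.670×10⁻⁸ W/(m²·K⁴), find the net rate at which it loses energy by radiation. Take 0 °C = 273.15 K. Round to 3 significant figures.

Net loss ≈ 455 W

Surroundings: T = 44.05 °C + 273.15 = 317.20 K.
Area A = 3.44×10⁻³ m².
Net radiated power P_net = εσA(T⁴ − T₀⁴) = 0.853×5.670×10⁻⁸×3.44×10⁻³×(1287⁴ − 317.20⁴).
T⁴ − T₀⁴ = 2.74356×10¹² − 1.01235×10¹⁰ = 2.73344×10¹² K⁴, so P_net = 455 W.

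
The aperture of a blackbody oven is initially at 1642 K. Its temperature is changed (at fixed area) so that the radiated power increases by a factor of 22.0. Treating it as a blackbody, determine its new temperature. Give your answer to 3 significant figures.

T₂ ≈ 3.56×10³ K

P ∝ T⁴, so T₂/T₁ = (P₂/P₁)^(1/4) = (22.0)^(1/4) = 2.16574.
T₂ = 1642 × 2.16574 = 3.56×10³ K.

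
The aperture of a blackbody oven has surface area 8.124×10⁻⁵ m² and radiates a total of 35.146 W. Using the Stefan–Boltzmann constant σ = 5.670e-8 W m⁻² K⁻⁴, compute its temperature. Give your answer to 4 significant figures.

T ≈ 1662 K

Area A = 8.124×10⁻⁵ m².
P = σAT⁴ ⇒ T = (P/(σA))^(1/4) = (35.146/(5.670×10⁻⁸×8.124×10⁻⁵))^(1/4) = 1662 K.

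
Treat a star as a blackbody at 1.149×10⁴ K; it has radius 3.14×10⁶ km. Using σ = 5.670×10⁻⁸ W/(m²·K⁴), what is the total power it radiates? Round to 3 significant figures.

P ≈ 1.22×10²⁹ W

Surface area A = 4πR² = 4π(3.14×10⁹ m)² = 1.23899×10²⁰ m².
P = σAT⁴ = 5.670×10⁻⁸ × 1.23899×10²⁰ × (1.149×10⁴)⁴ = 1.22×10²⁹ W.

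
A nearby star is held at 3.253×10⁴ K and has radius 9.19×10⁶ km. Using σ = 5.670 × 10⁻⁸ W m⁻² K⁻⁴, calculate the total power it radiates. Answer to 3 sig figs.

Surface area A = 4πR² = 4π(9.19×10⁹ m)² = 1.06131×10²¹ m².
P = σAT⁴ = 5.670×10⁻⁸ × 1.06131×10²¹ × (3.253×10⁴)⁴ = 6.74×10³¹ W.

P ≈ 6.74×10³¹ W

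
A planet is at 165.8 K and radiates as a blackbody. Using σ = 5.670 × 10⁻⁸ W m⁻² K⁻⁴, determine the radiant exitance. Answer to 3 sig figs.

Stefan–Boltzmann: I = σT⁴ = 5.670×10⁻⁸ × (165.8)⁴ = 42.8 W/m².

I ≈ 42.8 W/m²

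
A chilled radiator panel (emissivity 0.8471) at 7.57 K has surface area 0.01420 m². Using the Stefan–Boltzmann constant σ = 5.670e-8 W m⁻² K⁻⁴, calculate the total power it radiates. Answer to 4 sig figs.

Area A = 0.01420 m².
P = εσAT⁴ = 0.8471 × 5.670×10⁻⁸ × 0.01420 × (7.57)⁴ = 2.240×10⁻⁶ W.

P ≈ 2.240×10⁻⁶ W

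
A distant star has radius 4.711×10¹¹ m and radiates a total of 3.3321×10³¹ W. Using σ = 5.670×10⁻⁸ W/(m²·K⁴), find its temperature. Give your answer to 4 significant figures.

Surface area A = 4πR² = 4π(4.711×10¹¹ m)² = 2.78892×10²⁴ m².
P = σAT⁴ ⇒ T = (P/(σA))^(1/4) = (3.3321×10³¹/(5.670×10⁻⁸×2.78892×10²⁴))^(1/4) = 3810 K.

T ≈ 3810 K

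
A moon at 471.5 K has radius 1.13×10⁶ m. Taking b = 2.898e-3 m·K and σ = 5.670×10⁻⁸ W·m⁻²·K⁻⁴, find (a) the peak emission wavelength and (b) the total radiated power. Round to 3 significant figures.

λ_max ≈ 6.15 μm; P ≈ 4.50×10¹⁶ W

(a) λ_max = b/T = 2.898×10⁻³/471.5 = 6.146×10⁻⁶ m = 6.15 μm.
Surface area A = 4πR² = 4π(1.13×10⁶ m)² = 1.60460×10¹³ m².
(b) P = σAT⁴ = 5.670×10⁻⁸×1.60460×10¹³×(471.5)⁴ = 4.50×10¹⁶ W.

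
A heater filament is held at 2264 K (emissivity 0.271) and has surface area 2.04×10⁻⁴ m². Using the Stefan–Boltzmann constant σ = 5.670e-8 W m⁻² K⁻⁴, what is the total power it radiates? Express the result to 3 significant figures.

P ≈ 82.4 W

Area A = 2.04×10⁻⁴ m².
P = εσAT⁴ = 0.271 × 5.670×10⁻⁸ × 2.04×10⁻⁴ × (2264)⁴ = 82.4 W.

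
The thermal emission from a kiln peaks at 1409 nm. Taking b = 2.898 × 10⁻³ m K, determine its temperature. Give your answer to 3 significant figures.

Wien's law gives T = b/λ_max = (2.898×10⁻³ m·K)/(1.409×10⁻⁶ m) = 2.06×10³ K.

T ≈ 2.06×10³ K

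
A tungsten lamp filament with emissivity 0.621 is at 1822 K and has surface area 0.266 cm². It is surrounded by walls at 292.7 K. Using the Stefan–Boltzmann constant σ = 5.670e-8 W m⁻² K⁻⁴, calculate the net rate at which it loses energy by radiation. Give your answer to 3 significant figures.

Net loss ≈ 10.3 W

Area A = 0.266 cm² = 2.66×10⁻⁵ m².
Net radiated power P_net = εσA(T⁴ − T₀⁴) = 0.621×5.670×10⁻⁸×2.66×10⁻⁵×(1822⁴ − 292.7⁴).
T⁴ − T₀⁴ = 1.10203×10¹³ − 7.33991×10⁹ = 1.10130×10¹³ K⁴, so P_net = 10.3 W.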